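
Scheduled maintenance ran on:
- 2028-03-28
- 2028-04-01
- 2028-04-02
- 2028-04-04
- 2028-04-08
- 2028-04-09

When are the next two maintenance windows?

2028-04-11, 2028-04-15

Gaps: 4, 1, 2, 4, 1 days — not constant, but cyclic with period 3.
The events fall on every Tuesday, Saturday and Sunday.
The following Tuesday is 2028-04-11.
Next Saturday: 2028-04-15.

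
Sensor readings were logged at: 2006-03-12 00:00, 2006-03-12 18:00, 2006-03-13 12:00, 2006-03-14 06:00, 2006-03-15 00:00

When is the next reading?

2006-03-15 18:00

Gaps: 18, 18, 18, 18 hours — each event is 18 hours after the previous one.
2006-03-15 00:00 + 18 h = 2006-03-15 18:00.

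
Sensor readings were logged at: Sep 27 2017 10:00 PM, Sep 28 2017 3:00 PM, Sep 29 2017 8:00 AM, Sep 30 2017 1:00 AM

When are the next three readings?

The interval is a steady 17 hours (17, 17, 17).
Sep 30 2017 1:00 AM + 17 h = Sep 30 2017 6:00 PM.
Sep 30 2017 6:00 PM + 17 h = Oct 1 2017 11:00 AM.
Oct 1 2017 11:00 AM + 17 h = Oct 2 2017 4:00 AM.

Sep 30 2017 6:00 PM, Oct 1 2017 11:00 AM, Oct 2 2017 4:00 AM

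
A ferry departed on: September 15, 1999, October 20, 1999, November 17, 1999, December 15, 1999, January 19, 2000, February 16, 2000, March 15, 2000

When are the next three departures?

April 19, 2000; May 17, 2000; June 21, 2000

Gaps: 35, 28, 28, 35, 28, 28 days — a mix of 28 and 35. Every date is a Wednesday.
Each is the 3rd Wednesday of its month.
April 2000 — 3rd Wednesday is April 19, 2000.
3rd Wednesday of May 2000: May 17, 2000.
3rd Wednesday of June 2000: June 21, 2000.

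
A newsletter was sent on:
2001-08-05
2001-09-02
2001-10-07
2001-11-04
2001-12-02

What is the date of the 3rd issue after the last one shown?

2002-03-03

All dates are Sundays, 28, 35, 28, 28 days apart.
Specifically, the 1st Sunday of each month.
January 2002 — 1st Sunday is 2002-01-06.
February 2002 — 1st Sunday is 2002-02-03.
1st Sunday of March 2002: 2002-03-03.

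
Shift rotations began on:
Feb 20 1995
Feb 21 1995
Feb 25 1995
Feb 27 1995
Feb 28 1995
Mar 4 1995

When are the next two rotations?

Mar 6 1995, Mar 7 1995

Every event lands on a Monday or Tuesday or Saturday (gaps cycle 1, 4, 2, 1, 4).
So the schedule is: every Monday, Tuesday and Saturday.
Next Monday: Mar 6 1995.
Next Tuesday: Mar 7 1995.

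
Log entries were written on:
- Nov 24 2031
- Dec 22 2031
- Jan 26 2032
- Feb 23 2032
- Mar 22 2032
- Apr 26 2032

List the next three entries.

May 24 2032, Jun 28 2032, Jul 26 2032

All dates are Mondays, 28, 35, 28, 28, 35 days apart.
Specifically, the 4th Monday of each month.
4th Monday of May 2032: May 24 2032.
4th Monday of June 2032: Jun 28 2032.
July 2032 — 4th Monday is Jul 26 2032.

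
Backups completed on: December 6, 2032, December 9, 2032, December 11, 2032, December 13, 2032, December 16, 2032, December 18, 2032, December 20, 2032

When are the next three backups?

December 23, 2032; December 25, 2032; December 27, 2032

Every event lands on a Monday or Thursday or Saturday (gaps cycle 3, 2, 2, 3, 2, 2).
So the schedule is: every Monday, Thursday and Saturday.
Next Thursday: December 23, 2032.
Next Saturday: December 25, 2032.
Next Monday: December 27, 2032.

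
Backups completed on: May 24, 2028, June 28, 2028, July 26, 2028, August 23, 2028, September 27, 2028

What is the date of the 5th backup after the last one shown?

February 28, 2029

These are Wednesdays at 28- or 35-day spacing (35, 28, 28, 35).
The pattern: 4th Wednesday of the month.
October 2028 — 4th Wednesday is October 25, 2028.
4th Wednesday of November 2028: November 22, 2028.
December 2028 — 4th Wednesday is December 27, 2028.
January 2029 — 4th Wednesday is January 24, 2029.
February 2029 — 4th Wednesday is February 28, 2029.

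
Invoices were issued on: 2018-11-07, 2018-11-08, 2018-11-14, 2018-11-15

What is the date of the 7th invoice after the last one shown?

Every event lands on a Wednesday or Thursday (gaps cycle 1, 6, 1).
So the schedule is: every Wednesday and Thursday.
Next Wednesday: 2018-11-21.
Next Thursday: 2018-11-22.
The following Wednesday is 2018-11-28.
Next Thursday: 2018-11-29.
The following Wednesday is 2018-12-05.
The following Thursday is 2018-12-06.
The following Wednesday is 2018-12-12.

2018-12-12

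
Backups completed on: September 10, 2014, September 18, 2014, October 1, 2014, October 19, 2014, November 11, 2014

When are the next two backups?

Intervals are 8, 13, 18, 23 days — an arithmetic progression with common difference 5.
Next gap: 28 days. November 11, 2014 + 28 days = December 9, 2014.
Next gap: 33 days. December 9, 2014 + 33 days = January 11, 2015.

December 9, 2014; January 11, 2015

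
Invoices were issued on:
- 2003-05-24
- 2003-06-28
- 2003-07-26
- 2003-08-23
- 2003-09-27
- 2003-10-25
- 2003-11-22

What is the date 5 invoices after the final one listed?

2004-04-24

These are Saturdays at 28- or 35-day spacing (35, 28, 28, 35, 28, 28).
The pattern: 4th Saturday of the month.
4th Saturday of December 2003: 2003-12-27.
4th Saturday of January 2004: 2004-01-24.
4th Saturday of February 2004: 2004-02-28.
March 2004 — 4th Saturday is 2004-03-27.
April 2004 — 4th Saturday is 2004-04-24.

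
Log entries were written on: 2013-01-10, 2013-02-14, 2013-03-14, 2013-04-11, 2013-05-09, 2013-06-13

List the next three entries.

These are Thursdays at 28- or 35-day spacing (35, 28, 28, 28, 35).
The pattern: 2nd Thursday of the month.
July 2013 — 2nd Thursday is 2013-07-11.
2nd Thursday of August 2013: 2013-08-08.
September 2013 — 2nd Thursday is 2013-09-12.

2013-07-11, 2013-08-08, 2013-09-12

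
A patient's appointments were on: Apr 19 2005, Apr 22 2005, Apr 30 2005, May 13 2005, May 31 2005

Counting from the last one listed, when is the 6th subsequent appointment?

The spacing grows by 5 each time: 3, 8, 13, 18 days.
Next gap: 23 days. May 31 2005 + 23 days = Jun 23 2005.
Next gap: 28 days. Jun 23 2005 + 28 days = Jul 21 2005.
Next gap: 33 days. Jul 21 2005 + 33 days = Aug 23 2005.
Next gap: 38 days. Aug 23 2005 + 38 days = Sep 30 2005.
Next gap: 43 days. Sep 30 2005 + 43 days = Nov 12 2005.
Next gap: 48 days. Nov 12 2005 + 48 days = Dec 30 2005.

Dec 30 2005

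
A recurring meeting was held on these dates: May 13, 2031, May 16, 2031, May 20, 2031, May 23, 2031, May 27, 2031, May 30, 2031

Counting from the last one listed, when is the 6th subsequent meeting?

The gap pattern 3, 4, 3, 4, 3 repeats every 2 events.
These are the Tuesdays and Fridays of each week.
The following Tuesday is June 3, 2031.
Next Friday: June 6, 2031.
The following Tuesday is June 10, 2031.
The following Friday is June 13, 2031.
Next Tuesday: June 17, 2031.
The following Friday is June 20, 2031.

June 20, 2031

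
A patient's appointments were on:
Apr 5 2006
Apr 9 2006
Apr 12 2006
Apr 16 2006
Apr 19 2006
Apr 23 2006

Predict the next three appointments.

Apr 26 2006, Apr 30 2006, May 3 2006

Gaps: 4, 3, 4, 3, 4 days — not constant, but cyclic with period 2.
The events fall on every Wednesday and Sunday.
Next Wednesday: Apr 26 2006.
The following Sunday is Apr 30 2006.
Next Wednesday: May 3 2006.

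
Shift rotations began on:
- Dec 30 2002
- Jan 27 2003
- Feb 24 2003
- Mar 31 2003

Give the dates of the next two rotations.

Apr 28 2003, May 26 2003

Every date is a Monday; gaps 28, 28, 35 days.
Each is the last Monday of its month (at least one falls on the 29th or later, ruling out '4th Monday').
April 2003 ends with Monday Apr 28 2003.
May 2003 ends with Monday May 26 2003.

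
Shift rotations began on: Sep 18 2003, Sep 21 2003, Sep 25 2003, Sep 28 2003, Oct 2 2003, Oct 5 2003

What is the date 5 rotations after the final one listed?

Oct 23 2003

Every event lands on a Thursday or Sunday (gaps cycle 3, 4, 3, 4, 3).
So the schedule is: every Thursday and Sunday.
The following Thursday is Oct 9 2003.
The following Sunday is Oct 12 2003.
The following Thursday is Oct 16 2003.
The following Sunday is Oct 19 2003.
Next Thursday: Oct 23 2003.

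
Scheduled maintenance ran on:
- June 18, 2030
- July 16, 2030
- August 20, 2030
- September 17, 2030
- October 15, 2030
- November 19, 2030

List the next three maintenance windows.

Gaps: 28, 35, 28, 28, 35 days — a mix of 28 and 35. Every date is a Tuesday.
Each is the 3rd Tuesday of its month.
December 2030 — 3rd Tuesday is December 17, 2030.
3rd Tuesday of January 2031: January 21, 2031.
February 2031 — 3rd Tuesday is February 18, 2031.

December 17, 2030; January 21, 2031; February 18, 2031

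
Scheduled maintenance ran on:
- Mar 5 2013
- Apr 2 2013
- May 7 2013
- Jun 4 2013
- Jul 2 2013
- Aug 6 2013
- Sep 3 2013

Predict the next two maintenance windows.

Oct 1 2013, Nov 5 2013

All dates are Tuesdays, 28, 35, 28, 28, 35, 28 days apart.
Specifically, the 1st Tuesday of each month.
October 2013 — 1st Tuesday is Oct 1 2013.
November 2013 — 1st Tuesday is Nov 5 2013.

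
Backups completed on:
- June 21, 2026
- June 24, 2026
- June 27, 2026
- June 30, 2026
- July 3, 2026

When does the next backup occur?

The spacing is 3, 3, 3, 3 days — always 3 days.
July 3, 2026 + 3 days = July 6, 2026.

July 6, 2026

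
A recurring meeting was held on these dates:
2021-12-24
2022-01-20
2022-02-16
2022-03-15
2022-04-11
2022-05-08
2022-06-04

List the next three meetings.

Every event comes 27 days after the last (27, 27, 27, 27, 27, 27).
2022-06-04 + 27 days = 2022-07-01.
2022-07-01 + 27 days = 2022-07-28.
2022-07-28 + 27 days = 2022-08-24.

2022-07-01, 2022-07-28, 2022-08-24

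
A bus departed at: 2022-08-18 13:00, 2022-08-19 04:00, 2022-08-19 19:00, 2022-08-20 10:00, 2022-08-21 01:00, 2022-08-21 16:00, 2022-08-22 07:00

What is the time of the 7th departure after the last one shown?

Spacing: 15, 15, 15, 15, 15, 15 h — constant 15 h.
2022-08-22 07:00 + 15 h = 2022-08-22 22:00.
2022-08-22 22:00 + 15 h = 2022-08-23 13:00.
2022-08-23 13:00 + 15 h = 2022-08-24 04:00.
2022-08-24 04:00 + 15 h = 2022-08-24 19:00.
2022-08-24 19:00 + 15 h = 2022-08-25 10:00.
2022-08-25 10:00 + 15 h = 2022-08-26 01:00.
2022-08-26 01:00 + 15 h = 2022-08-26 16:00.

2022-08-26 16:00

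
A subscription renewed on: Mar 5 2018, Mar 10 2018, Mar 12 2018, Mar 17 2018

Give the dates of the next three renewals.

Mar 19 2018, Mar 24 2018, Mar 26 2018

Gaps: 5, 2, 5 days — not constant, but cyclic with period 2.
The events fall on every Monday and Saturday.
Next Monday: Mar 19 2018.
Next Saturday: Mar 24 2018.
Next Monday: Mar 26 2018.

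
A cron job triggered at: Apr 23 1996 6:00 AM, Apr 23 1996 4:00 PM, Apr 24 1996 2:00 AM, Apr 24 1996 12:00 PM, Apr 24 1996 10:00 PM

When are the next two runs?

Apr 25 1996 8:00 AM, Apr 25 1996 6:00 PM

The interval is a steady 10 hours (10, 10, 10, 10).
Apr 24 1996 10:00 PM + 10 h = Apr 25 1996 8:00 AM.
Apr 25 1996 8:00 AM + 10 h = Apr 25 1996 6:00 PM.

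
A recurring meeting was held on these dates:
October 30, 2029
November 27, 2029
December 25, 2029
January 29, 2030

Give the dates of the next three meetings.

All Tuesdays; the gaps (28, 28, 35) vary with month length.
This is the last Tuesday of each month.
Last Tuesday of February 2030: February 26, 2030.
Last Tuesday of March 2030: March 26, 2030.
Last Tuesday of April 2030: April 30, 2030.

February 26, 2030; March 26, 2030; April 30, 2030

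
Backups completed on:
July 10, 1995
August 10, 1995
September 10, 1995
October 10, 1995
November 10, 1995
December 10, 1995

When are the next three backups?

January 10, 1996; February 10, 1996; March 10, 1996

The day-of-month is always 10 (31, 31, 30, 31, 30 days between events).
So this recurs on the 10th of each month.
Next: January 1996 → January 10, 1996.
February 1996: February 10, 1996.
March 1996: March 10, 1996.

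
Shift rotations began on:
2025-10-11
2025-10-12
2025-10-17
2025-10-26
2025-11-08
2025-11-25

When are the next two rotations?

The spacing grows by 4 each time: 1, 5, 9, 13, 17 days.
Next gap: 21 days. 2025-11-25 + 21 days = 2025-12-16.
Next gap: 25 days. 2025-12-16 + 25 days = 2026-01-10.

2025-12-16, 2026-01-10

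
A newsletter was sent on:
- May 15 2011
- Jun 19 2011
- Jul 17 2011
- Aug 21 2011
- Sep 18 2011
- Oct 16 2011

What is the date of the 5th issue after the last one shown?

Mar 18 2012

All dates are Sundays, 35, 28, 35, 28, 28 days apart.
Specifically, the 3rd Sunday of each month.
3rd Sunday of November 2011: Nov 20 2011.
December 2011 — 3rd Sunday is Dec 18 2011.
3rd Sunday of January 2012: Jan 15 2012.
3rd Sunday of February 2012: Feb 19 2012.
3rd Sunday of March 2012: Mar 18 2012.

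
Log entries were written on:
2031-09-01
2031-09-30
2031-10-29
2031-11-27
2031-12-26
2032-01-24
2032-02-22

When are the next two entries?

2032-03-22, 2032-04-20

Gaps between consecutive events: 29, 29, 29, 29, 29, 29 days — a constant 29-day interval.
2032-02-22 + 29 days = 2032-03-22.
2032-03-22 + 29 days = 2032-04-20.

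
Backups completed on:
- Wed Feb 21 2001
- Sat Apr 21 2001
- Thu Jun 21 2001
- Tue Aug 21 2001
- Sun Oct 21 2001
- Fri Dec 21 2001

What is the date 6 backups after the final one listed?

Gaps: 59, 61, 61, 61, 61 days — not constant. Every event is on the 21st of the month.
Pattern: the 21st of every 2 months.
Next: February 2002 → Thu Feb 21 2002.
Next: April 2002 → Sun Apr 21 2002.
June 2002: Fri Jun 21 2002.
August 2002: Wed Aug 21 2002.
October 2002: Mon Oct 21 2002.
December 2002: Sat Dec 21 2002.

Sat Dec 21 2002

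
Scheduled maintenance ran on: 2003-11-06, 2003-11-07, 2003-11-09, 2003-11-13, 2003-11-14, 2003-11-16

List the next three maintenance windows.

2003-11-20, 2003-11-21, 2003-11-23

The gap pattern 1, 2, 4, 1, 2 repeats every 3 events.
These are the Thursdays, Fridays and Sundays of each week.
Next Thursday: 2003-11-20.
Next Friday: 2003-11-21.
The following Sunday is 2003-11-23.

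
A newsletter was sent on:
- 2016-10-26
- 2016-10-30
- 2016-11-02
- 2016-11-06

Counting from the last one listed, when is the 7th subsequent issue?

Gaps: 4, 3, 4 days — not constant, but cyclic with period 2.
The events fall on every Wednesday and Sunday.
The following Wednesday is 2016-11-09.
Next Sunday: 2016-11-13.
The following Wednesday is 2016-11-16.
The following Sunday is 2016-11-20.
The following Wednesday is 2016-11-23.
Next Sunday: 2016-11-27.
Next Wednesday: 2016-11-30.

2016-11-30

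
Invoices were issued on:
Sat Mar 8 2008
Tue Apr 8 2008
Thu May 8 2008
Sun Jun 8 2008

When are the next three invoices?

Tue Jul 8 2008, Fri Aug 8 2008, Mon Sep 8 2008

Each date is the 8th; the gaps (31, 30, 31) track the month lengths.
The rule is the 8th of each month.
Next: July 2008 → Tue Jul 8 2008.
August 2008: Fri Aug 8 2008.
Next: September 2008 → Mon Sep 8 2008.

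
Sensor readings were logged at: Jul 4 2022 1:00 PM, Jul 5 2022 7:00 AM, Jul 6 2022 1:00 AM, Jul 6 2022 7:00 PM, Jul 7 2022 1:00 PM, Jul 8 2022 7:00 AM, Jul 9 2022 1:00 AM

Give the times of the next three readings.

Spacing: 18, 18, 18, 18, 18, 18 h — constant 18 h.
Jul 9 2022 1:00 AM + 18 h = Jul 9 2022 7:00 PM.
Jul 9 2022 7:00 PM + 18 h = Jul 10 2022 1:00 PM.
Jul 10 2022 1:00 PM + 18 h = Jul 11 2022 7:00 AM.

Jul 9 2022 7:00 PM, Jul 10 2022 1:00 PM, Jul 11 2022 7:00 AM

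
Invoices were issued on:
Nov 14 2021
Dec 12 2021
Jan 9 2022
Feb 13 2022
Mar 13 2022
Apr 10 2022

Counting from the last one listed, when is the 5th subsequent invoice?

Sep 11 2022

Gaps: 28, 28, 35, 28, 28 days — a mix of 28 and 35. Every date is a Sunday.
Each is the 2nd Sunday of its month.
2nd Sunday of May 2022: May 8 2022.
June 2022 — 2nd Sunday is Jun 12 2022.
2nd Sunday of July 2022: Jul 10 2022.
2nd Sunday of August 2022: Aug 14 2022.
2nd Sunday of September 2022: Sep 11 2022.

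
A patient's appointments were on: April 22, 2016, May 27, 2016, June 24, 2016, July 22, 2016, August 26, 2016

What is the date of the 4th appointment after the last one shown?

December 23, 2016

These are Fridays at 28- or 35-day spacing (35, 28, 28, 35).
The pattern: 4th Friday of the month.
September 2016 — 4th Friday is September 23, 2016.
October 2016 — 4th Friday is October 28, 2016.
4th Friday of November 2016: November 25, 2016.
4th Friday of December 2016: December 23, 2016.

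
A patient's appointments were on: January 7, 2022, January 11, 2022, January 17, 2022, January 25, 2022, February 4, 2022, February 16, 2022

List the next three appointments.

The spacing grows by 2 each time: 4, 6, 8, 10, 12 days.
Next gap: 14 days. February 16, 2022 + 14 days = March 2, 2022.
Next gap: 16 days. March 2, 2022 + 16 days = March 18, 2022.
Next gap: 18 days. March 18, 2022 + 18 days = April 5, 2022.

March 2, 2022; March 18, 2022; April 5, 2022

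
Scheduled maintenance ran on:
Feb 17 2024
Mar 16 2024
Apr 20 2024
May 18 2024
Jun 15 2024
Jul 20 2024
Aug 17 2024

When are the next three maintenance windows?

Gaps: 28, 35, 28, 28, 35, 28 days — a mix of 28 and 35. Every date is a Saturday.
Each is the 3rd Saturday of its month.
September 2024 — 3rd Saturday is Sep 21 2024.
October 2024 — 3rd Saturday is Oct 19 2024.
November 2024 — 3rd Saturday is Nov 16 2024.

Sep 21 2024, Oct 19 2024, Nov 16 2024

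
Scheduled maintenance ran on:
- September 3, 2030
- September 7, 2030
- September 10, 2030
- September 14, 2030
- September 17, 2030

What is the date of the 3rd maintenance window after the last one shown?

September 28, 2030

The gap pattern 4, 3, 4, 3 repeats every 2 events.
These are the Tuesdays and Saturdays of each week.
Next Saturday: September 21, 2030.
Next Tuesday: September 24, 2030.
The following Saturday is September 28, 2030.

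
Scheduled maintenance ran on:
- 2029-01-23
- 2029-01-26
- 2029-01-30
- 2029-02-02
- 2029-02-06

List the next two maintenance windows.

Every event lands on a Tuesday or Friday (gaps cycle 3, 4, 3, 4).
So the schedule is: every Tuesday and Friday.
The following Friday is 2029-02-09.
The following Tuesday is 2029-02-13.

2029-02-09, 2029-02-13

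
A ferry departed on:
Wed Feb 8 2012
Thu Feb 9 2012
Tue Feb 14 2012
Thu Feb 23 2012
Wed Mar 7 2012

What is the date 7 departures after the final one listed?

Wed Sep 26 2012

The spacing grows by 4 each time: 1, 5, 9, 13 days.
Next gap: 17 days. Wed Mar 7 2012 + 17 days = Sat Mar 24 2012.
Next gap: 21 days. Sat Mar 24 2012 + 21 days = Sat Apr 14 2012.
Next gap: 25 days. Sat Apr 14 2012 + 25 days = Wed May 9 2012.
Next gap: 29 days. Wed May 9 2012 + 29 days = Thu Jun 7 2012.
Next gap: 33 days. Thu Jun 7 2012 + 33 days = Tue Jul 10 2012.
Next gap: 37 days. Tue Jul 10 2012 + 37 days = Thu Aug 16 2012.
Next gap: 41 days. Thu Aug 16 2012 + 41 days = Wed Sep 26 2012.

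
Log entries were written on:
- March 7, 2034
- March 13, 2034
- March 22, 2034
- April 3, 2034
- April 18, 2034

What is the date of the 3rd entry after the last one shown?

June 20, 2034

The spacing grows by 3 each time: 6, 9, 12, 15 days.
Next gap: 18 days. April 18, 2034 + 18 days = May 6, 2034.
Next gap: 21 days. May 6, 2034 + 21 days = May 27, 2034.
Next gap: 24 days. May 27, 2034 + 24 days = June 20, 2034.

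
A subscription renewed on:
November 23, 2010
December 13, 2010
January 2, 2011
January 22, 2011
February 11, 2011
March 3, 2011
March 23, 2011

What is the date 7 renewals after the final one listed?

Every event comes 20 days after the last (20, 20, 20, 20, 20, 20).
March 23, 2011 + 20 days = April 12, 2011.
April 12, 2011 + 20 days = May 2, 2011.
May 2, 2011 + 20 days = May 22, 2011.
May 22, 2011 + 20 days = June 11, 2011.
June 11, 2011 + 20 days = July 1, 2011.
July 1, 2011 + 20 days = July 21, 2011.
July 21, 2011 + 20 days = August 10, 2011.

August 10, 2011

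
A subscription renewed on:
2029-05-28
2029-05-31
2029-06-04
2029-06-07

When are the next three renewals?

2029-06-11, 2029-06-14, 2029-06-18

The gap pattern 3, 4, 3 repeats every 2 events.
These are the Mondays and Thursdays of each week.
Next Monday: 2029-06-11.
Next Thursday: 2029-06-14.
Next Monday: 2029-06-18.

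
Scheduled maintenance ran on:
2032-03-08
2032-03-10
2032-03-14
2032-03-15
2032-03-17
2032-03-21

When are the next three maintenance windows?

2032-03-22, 2032-03-24, 2032-03-28

Every event lands on a Monday or Wednesday or Sunday (gaps cycle 2, 4, 1, 2, 4).
So the schedule is: every Monday, Wednesday and Sunday.
Next Monday: 2032-03-22.
Next Wednesday: 2032-03-24.
Next Sunday: 2032-03-28.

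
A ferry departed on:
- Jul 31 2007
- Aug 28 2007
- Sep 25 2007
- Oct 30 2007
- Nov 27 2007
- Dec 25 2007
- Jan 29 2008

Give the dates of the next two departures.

Feb 26 2008, Mar 25 2008

These are Tuesdays with 28, 28, 35, 28, 28, 35-day gaps.
Each is the final Tuesday of its month — Jul 31 2007 is past the 28th, so '4th Tuesday' doesn't fit.
February 2008 ends with Tuesday Feb 26 2008.
Last Tuesday of March 2008: Mar 25 2008.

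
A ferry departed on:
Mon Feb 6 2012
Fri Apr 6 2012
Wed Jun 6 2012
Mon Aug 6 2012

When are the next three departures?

Each date is the 6th; the gaps (60, 61, 61) track the month lengths.
The rule is the 6th of every 2 months.
October 2012: Sat Oct 6 2012.
December 2012: Thu Dec 6 2012.
Next: February 2013 → Wed Feb 6 2013.

Sat Oct 6 2012, Thu Dec 6 2012, Wed Feb 6 2013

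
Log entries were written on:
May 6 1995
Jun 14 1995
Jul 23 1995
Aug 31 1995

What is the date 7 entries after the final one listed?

May 30 1996

Gaps between consecutive events: 39, 39, 39 days — a constant 39-day interval.
Aug 31 1995 + 39 days = Oct 9 1995.
Oct 9 1995 + 39 days = Nov 17 1995.
Nov 17 1995 + 39 days = Dec 26 1995.
Dec 26 1995 + 39 days = Feb 3 1996.
Feb 3 1996 + 39 days = Mar 13 1996.
Mar 13 1996 + 39 days = Apr 21 1996.
Apr 21 1996 + 39 days = May 30 1996.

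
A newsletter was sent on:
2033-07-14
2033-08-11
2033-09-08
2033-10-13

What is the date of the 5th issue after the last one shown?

2034-03-09

Gaps: 28, 28, 35 days — a mix of 28 and 35. Every date is a Thursday.
Each is the 2nd Thursday of its month.
November 2033 — 2nd Thursday is 2033-11-10.
December 2033 — 2nd Thursday is 2033-12-08.
2nd Thursday of January 2034: 2034-01-12.
February 2034 — 2nd Thursday is 2034-02-09.
2nd Thursday of March 2034: 2034-03-09.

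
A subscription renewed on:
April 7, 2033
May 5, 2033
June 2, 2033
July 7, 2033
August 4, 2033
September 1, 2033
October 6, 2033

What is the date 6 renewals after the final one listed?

April 6, 2034

All dates are Thursdays, 28, 28, 35, 28, 28, 35 days apart.
Specifically, the 1st Thursday of each month.
November 2033 — 1st Thursday is November 3, 2033.
December 2033 — 1st Thursday is December 1, 2033.
January 2034 — 1st Thursday is January 5, 2034.
February 2034 — 1st Thursday is February 2, 2034.
March 2034 — 1st Thursday is March 2, 2034.
April 2034 — 1st Thursday is April 6, 2034.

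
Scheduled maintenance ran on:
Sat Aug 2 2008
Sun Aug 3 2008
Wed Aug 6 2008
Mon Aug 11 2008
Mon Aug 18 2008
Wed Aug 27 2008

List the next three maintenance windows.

The spacing grows by 2 each time: 1, 3, 5, 7, 9 days.
Next gap: 11 days. Wed Aug 27 2008 + 11 days = Sun Sep 7 2008.
Next gap: 13 days. Sun Sep 7 2008 + 13 days = Sat Sep 20 2008.
Next gap: 15 days. Sat Sep 20 2008 + 15 days = Sun Oct 5 2008.

Sun Sep 7 2008, Sat Sep 20 2008, Sun Oct 5 2008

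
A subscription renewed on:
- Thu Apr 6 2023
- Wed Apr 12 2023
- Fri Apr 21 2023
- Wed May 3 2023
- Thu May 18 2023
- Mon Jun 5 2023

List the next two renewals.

Gaps: 6, 9, 12, 15, 18 days — each gap is 3 larger than the previous one.
Next gap: 21 days. Mon Jun 5 2023 + 21 days = Mon Jun 26 2023.
Next gap: 24 days. Mon Jun 26 2023 + 24 days = Thu Jul 20 2023.

Mon Jun 26 2023, Thu Jul 20 2023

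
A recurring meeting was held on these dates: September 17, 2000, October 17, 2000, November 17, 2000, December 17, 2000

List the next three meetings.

January 17, 2001; February 17, 2001; March 17, 2001

The day-of-month is always 17 (30, 31, 30 days between events).
So this recurs on the 17th of each month.
Next: January 2001 → January 17, 2001.
February 2001: February 17, 2001.
Next: March 2001 → March 17, 2001.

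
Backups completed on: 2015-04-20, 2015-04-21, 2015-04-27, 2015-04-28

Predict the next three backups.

The gap pattern 1, 6, 1 repeats every 2 events.
These are the Mondays and Tuesdays of each week.
The following Monday is 2015-05-04.
Next Tuesday: 2015-05-05.
Next Monday: 2015-05-11.

2015-05-04, 2015-05-05, 2015-05-11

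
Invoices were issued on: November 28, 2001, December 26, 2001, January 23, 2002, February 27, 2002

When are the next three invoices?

All dates are Wednesdays, 28, 28, 35 days apart.
Specifically, the 4th Wednesday of each month.
4th Wednesday of March 2002: March 27, 2002.
4th Wednesday of April 2002: April 24, 2002.
May 2002 — 4th Wednesday is May 22, 2002.

March 27, 2002; April 24, 2002; May 22, 2002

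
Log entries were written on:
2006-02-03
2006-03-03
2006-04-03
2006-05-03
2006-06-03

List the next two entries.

Gaps: 28, 31, 30, 31 days — not constant. Every event is on the 3rd of the month.
Pattern: the 3rd of each month.
July 2006: 2006-07-03.
Next: August 2006 → 2006-08-03.

2006-07-03, 2006-08-03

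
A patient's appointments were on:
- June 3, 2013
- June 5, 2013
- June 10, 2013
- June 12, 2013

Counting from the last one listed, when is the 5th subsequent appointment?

July 1, 2013

The gap pattern 2, 5, 2 repeats every 2 events.
These are the Mondays and Wednesdays of each week.
Next Monday: June 17, 2013.
Next Wednesday: June 19, 2013.
The following Monday is June 24, 2013.
Next Wednesday: June 26, 2013.
The following Monday is July 1, 2013.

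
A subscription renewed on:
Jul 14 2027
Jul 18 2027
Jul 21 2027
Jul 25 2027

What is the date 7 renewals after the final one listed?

Gaps: 4, 3, 4 days — not constant, but cyclic with period 2.
The events fall on every Wednesday and Sunday.
Next Wednesday: Jul 28 2027.
The following Sunday is Aug 1 2027.
The following Wednesday is Aug 4 2027.
Next Sunday: Aug 8 2027.
Next Wednesday: Aug 11 2027.
The following Sunday is Aug 15 2027.
Next Wednesday: Aug 18 2027.

Aug 18 2027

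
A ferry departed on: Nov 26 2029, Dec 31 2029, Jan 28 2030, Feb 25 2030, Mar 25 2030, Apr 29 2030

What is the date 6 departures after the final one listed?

Oct 28 2030

These are Mondays with 35, 28, 28, 28, 35-day gaps.
Each is the final Monday of its month — Dec 31 2029 is past the 28th, so '4th Monday' doesn't fit.
Last Monday of May 2030: May 27 2030.
June 2030 ends with Monday Jun 24 2030.
July 2030 ends with Monday Jul 29 2030.
Last Monday of August 2030: Aug 26 2030.
Last Monday of September 2030: Sep 30 2030.
Last Monday of October 2030: Oct 28 2030.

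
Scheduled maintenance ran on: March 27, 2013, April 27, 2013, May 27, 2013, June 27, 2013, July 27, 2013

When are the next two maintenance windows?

August 27, 2013; September 27, 2013

Gaps: 31, 30, 31, 30 days — not constant. Every event is on the 27th of the month.
Pattern: the 27th of each month.
August 2013: August 27, 2013.
September 2013: September 27, 2013.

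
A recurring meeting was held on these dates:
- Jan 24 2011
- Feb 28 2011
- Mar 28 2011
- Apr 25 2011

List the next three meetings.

May 23 2011, Jun 27 2011, Jul 25 2011

These are Mondays at 28- or 35-day spacing (35, 28, 28).
The pattern: 4th Monday of the month.
May 2011 — 4th Monday is May 23 2011.
June 2011 — 4th Monday is Jun 27 2011.
July 2011 — 4th Monday is Jul 25 2011.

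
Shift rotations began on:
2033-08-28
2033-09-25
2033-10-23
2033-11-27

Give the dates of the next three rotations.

All dates are Sundays, 28, 28, 35 days apart.
Specifically, the 4th Sunday of each month.
4th Sunday of December 2033: 2033-12-25.
January 2034 — 4th Sunday is 2034-01-22.
4th Sunday of February 2034: 2034-02-26.

2033-12-25, 2034-01-22, 2034-02-26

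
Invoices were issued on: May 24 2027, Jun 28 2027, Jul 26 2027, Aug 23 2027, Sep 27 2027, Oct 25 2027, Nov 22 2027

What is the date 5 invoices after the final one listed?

All dates are Mondays, 35, 28, 28, 35, 28, 28 days apart.
Specifically, the 4th Monday of each month.
4th Monday of December 2027: Dec 27 2027.
January 2028 — 4th Monday is Jan 24 2028.
4th Monday of February 2028: Feb 28 2028.
4th Monday of March 2028: Mar 27 2028.
4th Monday of April 2028: Apr 24 2028.

Apr 24 2028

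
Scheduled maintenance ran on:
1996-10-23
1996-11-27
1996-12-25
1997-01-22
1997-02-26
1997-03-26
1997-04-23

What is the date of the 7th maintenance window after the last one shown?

All dates are Wednesdays, 35, 28, 28, 35, 28, 28 days apart.
Specifically, the 4th Wednesday of each month.
4th Wednesday of May 1997: 1997-05-28.
June 1997 — 4th Wednesday is 1997-06-25.
July 1997 — 4th Wednesday is 1997-07-23.
4th Wednesday of August 1997: 1997-08-27.
September 1997 — 4th Wednesday is 1997-09-24.
4th Wednesday of October 1997: 1997-10-22.
4th Wednesday of November 1997: 1997-11-26.

1997-11-26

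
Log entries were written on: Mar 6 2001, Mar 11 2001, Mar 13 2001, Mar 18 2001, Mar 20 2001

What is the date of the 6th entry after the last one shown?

Apr 10 2001

Every event lands on a Tuesday or Sunday (gaps cycle 5, 2, 5, 2).
So the schedule is: every Tuesday and Sunday.
Next Sunday: Mar 25 2001.
Next Tuesday: Mar 27 2001.
The following Sunday is Apr 1 2001.
Next Tuesday: Apr 3 2001.
The following Sunday is Apr 8 2001.
The following Tuesday is Apr 10 2001.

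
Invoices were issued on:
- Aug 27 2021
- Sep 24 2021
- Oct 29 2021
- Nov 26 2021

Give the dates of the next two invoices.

Dec 31 2021, Jan 28 2022

Every date is a Friday; gaps 28, 35, 28 days.
Each is the last Friday of its month (at least one falls on the 29th or later, ruling out '4th Friday').
December 2021 ends with Friday Dec 31 2021.
January 2022 ends with Friday Jan 28 2022.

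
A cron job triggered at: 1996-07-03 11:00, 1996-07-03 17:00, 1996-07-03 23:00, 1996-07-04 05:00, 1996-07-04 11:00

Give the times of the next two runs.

Gaps: 6, 6, 6, 6 hours — each event is 6 hours after the previous one.
1996-07-04 11:00 + 6 h = 1996-07-04 17:00.
1996-07-04 17:00 + 6 h = 1996-07-04 23:00.

1996-07-04 17:00, 1996-07-04 23:00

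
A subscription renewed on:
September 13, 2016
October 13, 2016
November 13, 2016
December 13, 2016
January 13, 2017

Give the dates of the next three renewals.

February 13, 2017; March 13, 2017; April 13, 2017

Each date is the 13th; the gaps (30, 31, 30, 31) track the month lengths.
The rule is the 13th of each month.
Next: February 2017 → February 13, 2017.
March 2017: March 13, 2017.
Next: April 2017 → April 13, 2017.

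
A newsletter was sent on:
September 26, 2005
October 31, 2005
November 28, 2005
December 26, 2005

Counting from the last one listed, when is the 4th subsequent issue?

Every date is a Monday; gaps 35, 28, 28 days.
Each is the last Monday of its month (at least one falls on the 29th or later, ruling out '4th Monday').
January 2006 ends with Monday January 30, 2006.
February 2006 ends with Monday February 27, 2006.
Last Monday of March 2006: March 27, 2006.
April 2006 ends with Monday April 24, 2006.

April 24, 2006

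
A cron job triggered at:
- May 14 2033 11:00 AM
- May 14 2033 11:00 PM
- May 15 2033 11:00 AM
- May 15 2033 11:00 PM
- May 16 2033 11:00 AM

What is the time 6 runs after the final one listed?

May 19 2033 11:00 AM

The interval is a steady 12 hours (12, 12, 12, 12).
May 16 2033 11:00 AM + 12 h = May 16 2033 11:00 PM.
May 16 2033 11:00 PM + 12 h = May 17 2033 11:00 AM.
May 17 2033 11:00 AM + 12 h = May 17 2033 11:00 PM.
May 17 2033 11:00 PM + 12 h = May 18 2033 11:00 AM.
May 18 2033 11:00 AM + 12 h = May 18 2033 11:00 PM.
May 18 2033 11:00 PM + 12 h = May 19 2033 11:00 AM.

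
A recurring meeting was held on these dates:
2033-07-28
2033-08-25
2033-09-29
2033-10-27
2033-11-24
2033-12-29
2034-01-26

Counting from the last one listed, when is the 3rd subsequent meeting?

2034-04-27

These are Thursdays with 28, 35, 28, 28, 35, 28-day gaps.
Each is the final Thursday of its month — 2033-09-29 is past the 28th, so '4th Thursday' doesn't fit.
February 2034 ends with Thursday 2034-02-23.
Last Thursday of March 2034: 2034-03-30.
Last Thursday of April 2034: 2034-04-27.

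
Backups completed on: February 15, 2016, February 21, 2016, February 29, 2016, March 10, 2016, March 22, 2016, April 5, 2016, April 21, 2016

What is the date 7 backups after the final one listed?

The spacing grows by 2 each time: 6, 8, 10, 12, 14, 16 days.
Next gap: 18 days. April 21, 2016 + 18 days = May 9, 2016.
Next gap: 20 days. May 9, 2016 + 20 days = May 29, 2016.
Next gap: 22 days. May 29, 2016 + 22 days = June 20, 2016.
Next gap: 24 days. June 20, 2016 + 24 days = July 14, 2016.
Next gap: 26 days. July 14, 2016 + 26 days = August 9, 2016.
Next gap: 28 days. August 9, 2016 + 28 days = September 6, 2016.
Next gap: 30 days. September 6, 2016 + 30 days = October 6, 2016.

October 6, 2016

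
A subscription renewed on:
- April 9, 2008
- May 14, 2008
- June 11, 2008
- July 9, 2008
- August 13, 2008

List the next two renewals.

These are Wednesdays at 28- or 35-day spacing (35, 28, 28, 35).
The pattern: 2nd Wednesday of the month.
2nd Wednesday of September 2008: September 10, 2008.
2nd Wednesday of October 2008: October 8, 2008.

September 10, 2008; October 8, 2008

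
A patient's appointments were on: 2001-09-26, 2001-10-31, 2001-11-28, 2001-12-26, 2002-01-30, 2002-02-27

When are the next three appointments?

All Wednesdays; the gaps (35, 28, 28, 35, 28) vary with month length.
This is the last Wednesday of each month.
March 2002 ends with Wednesday 2002-03-27.
April 2002 ends with Wednesday 2002-04-24.
May 2002 ends with Wednesday 2002-05-29.

2002-03-27, 2002-04-24, 2002-05-29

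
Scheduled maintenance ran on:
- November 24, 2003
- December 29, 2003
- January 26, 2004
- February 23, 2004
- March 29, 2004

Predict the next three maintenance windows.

April 26, 2004; May 31, 2004; June 28, 2004

Every date is a Monday; gaps 35, 28, 28, 35 days.
Each is the last Monday of its month (at least one falls on the 29th or later, ruling out '4th Monday').
April 2004 ends with Monday April 26, 2004.
May 2004 ends with Monday May 31, 2004.
Last Monday of June 2004: June 28, 2004.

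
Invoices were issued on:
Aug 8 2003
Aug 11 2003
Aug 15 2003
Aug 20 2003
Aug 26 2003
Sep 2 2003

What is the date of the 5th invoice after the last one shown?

Oct 22 2003

The spacing grows by 1 each time: 3, 4, 5, 6, 7 days.
Next gap: 8 days. Sep 2 2003 + 8 days = Sep 10 2003.
Next gap: 9 days. Sep 10 2003 + 9 days = Sep 19 2003.
Next gap: 10 days. Sep 19 2003 + 10 days = Sep 29 2003.
Next gap: 11 days. Sep 29 2003 + 11 days = Oct 10 2003.
Next gap: 12 days. Oct 10 2003 + 12 days = Oct 22 2003.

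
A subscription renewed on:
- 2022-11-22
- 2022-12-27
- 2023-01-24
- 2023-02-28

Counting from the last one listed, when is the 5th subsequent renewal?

These are Tuesdays at 28- or 35-day spacing (35, 28, 35).
The pattern: 4th Tuesday of the month.
4th Tuesday of March 2023: 2023-03-28.
4th Tuesday of April 2023: 2023-04-25.
4th Tuesday of May 2023: 2023-05-23.
June 2023 — 4th Tuesday is 2023-06-27.
4th Tuesday of July 2023: 2023-07-25.

2023-07-25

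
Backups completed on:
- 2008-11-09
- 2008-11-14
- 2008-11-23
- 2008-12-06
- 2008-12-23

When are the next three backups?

2009-01-13, 2009-02-07, 2009-03-08

The spacing grows by 4 each time: 5, 9, 13, 17 days.
Next gap: 21 days. 2008-12-23 + 21 days = 2009-01-13.
Next gap: 25 days. 2009-01-13 + 25 days = 2009-02-07.
Next gap: 29 days. 2009-02-07 + 29 days = 2009-03-08.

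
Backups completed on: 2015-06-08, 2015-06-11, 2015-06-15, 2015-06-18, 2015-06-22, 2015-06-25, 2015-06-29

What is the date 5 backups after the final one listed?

Gaps: 3, 4, 3, 4, 3, 4 days — not constant, but cyclic with period 2.
The events fall on every Monday and Thursday.
Next Thursday: 2015-07-02.
Next Monday: 2015-07-06.
The following Thursday is 2015-07-09.
Next Monday: 2015-07-13.
The following Thursday is 2015-07-16.

2015-07-16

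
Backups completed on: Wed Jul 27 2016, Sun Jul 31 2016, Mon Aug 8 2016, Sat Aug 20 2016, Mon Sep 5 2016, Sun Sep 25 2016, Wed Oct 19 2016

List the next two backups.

The spacing grows by 4 each time: 4, 8, 12, 16, 20, 24 days.
Next gap: 28 days. Wed Oct 19 2016 + 28 days = Wed Nov 16 2016.
Next gap: 32 days. Wed Nov 16 2016 + 32 days = Sun Dec 18 2016.

Wed Nov 16 2016, Sun Dec 18 2016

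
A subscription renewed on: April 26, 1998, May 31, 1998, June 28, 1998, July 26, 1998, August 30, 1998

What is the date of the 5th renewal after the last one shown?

January 31, 1999

These are Sundays with 35, 28, 28, 35-day gaps.
Each is the final Sunday of its month — May 31, 1998 is past the 28th, so '4th Sunday' doesn't fit.
September 1998 ends with Sunday September 27, 1998.
Last Sunday of October 1998: October 25, 1998.
November 1998 ends with Sunday November 29, 1998.
December 1998 ends with Sunday December 27, 1998.
Last Sunday of January 1999: January 31, 1999.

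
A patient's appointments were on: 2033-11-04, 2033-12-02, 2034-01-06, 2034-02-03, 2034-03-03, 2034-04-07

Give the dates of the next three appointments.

Gaps: 28, 35, 28, 28, 35 days — a mix of 28 and 35. Every date is a Friday.
Each is the 1st Friday of its month.
1st Friday of May 2034: 2034-05-05.
June 2034 — 1st Friday is 2034-06-02.
July 2034 — 1st Friday is 2034-07-07.

2034-05-05, 2034-06-02, 2034-07-07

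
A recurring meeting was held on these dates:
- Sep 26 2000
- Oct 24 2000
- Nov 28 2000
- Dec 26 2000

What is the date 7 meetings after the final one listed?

Jul 24 2001

All dates are Tuesdays, 28, 35, 28 days apart.
Specifically, the 4th Tuesday of each month.
4th Tuesday of January 2001: Jan 23 2001.
4th Tuesday of February 2001: Feb 27 2001.
March 2001 — 4th Tuesday is Mar 27 2001.
April 2001 — 4th Tuesday is Apr 24 2001.
May 2001 — 4th Tuesday is May 22 2001.
4th Tuesday of June 2001: Jun 26 2001.
July 2001 — 4th Tuesday is Jul 24 2001.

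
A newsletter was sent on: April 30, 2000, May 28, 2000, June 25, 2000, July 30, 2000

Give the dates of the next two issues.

August 27, 2000; September 24, 2000

These are Sundays with 28, 28, 35-day gaps.
Each is the final Sunday of its month — April 30, 2000 is past the 28th, so '4th Sunday' doesn't fit.
Last Sunday of August 2000: August 27, 2000.
September 2000 ends with Sunday September 24, 2000.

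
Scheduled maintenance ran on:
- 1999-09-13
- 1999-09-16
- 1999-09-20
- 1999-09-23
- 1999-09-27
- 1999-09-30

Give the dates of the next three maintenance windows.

1999-10-04, 1999-10-07, 1999-10-11

Gaps: 3, 4, 3, 4, 3 days — not constant, but cyclic with period 2.
The events fall on every Monday and Thursday.
Next Monday: 1999-10-04.
Next Thursday: 1999-10-07.
Next Monday: 1999-10-11.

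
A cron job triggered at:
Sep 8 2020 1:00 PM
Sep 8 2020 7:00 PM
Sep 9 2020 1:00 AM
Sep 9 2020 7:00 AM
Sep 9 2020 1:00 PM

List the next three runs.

Sep 9 2020 7:00 PM, Sep 10 2020 1:00 AM, Sep 10 2020 7:00 AM

Gaps: 6, 6, 6, 6 hours — each event is 6 hours after the previous one.
Sep 9 2020 1:00 PM + 6 h = Sep 9 2020 7:00 PM.
Sep 9 2020 7:00 PM + 6 h = Sep 10 2020 1:00 AM.
Sep 10 2020 1:00 AM + 6 h = Sep 10 2020 7:00 AM.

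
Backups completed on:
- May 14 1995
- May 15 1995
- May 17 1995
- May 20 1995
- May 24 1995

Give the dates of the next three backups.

The spacing grows by 1 each time: 1, 2, 3, 4 days.
Next gap: 5 days. May 24 1995 + 5 days = May 29 1995.
Next gap: 6 days. May 29 1995 + 6 days = Jun 4 1995.
Next gap: 7 days. Jun 4 1995 + 7 days = Jun 11 1995.

May 29 1995, Jun 4 1995, Jun 11 1995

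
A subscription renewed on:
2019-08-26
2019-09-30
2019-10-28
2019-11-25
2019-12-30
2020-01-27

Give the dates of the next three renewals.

2020-02-24, 2020-03-30, 2020-04-27

Every date is a Monday; gaps 35, 28, 28, 35, 28 days.
Each is the last Monday of its month (at least one falls on the 29th or later, ruling out '4th Monday').
Last Monday of February 2020: 2020-02-24.
March 2020 ends with Monday 2020-03-30.
Last Monday of April 2020: 2020-04-27.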